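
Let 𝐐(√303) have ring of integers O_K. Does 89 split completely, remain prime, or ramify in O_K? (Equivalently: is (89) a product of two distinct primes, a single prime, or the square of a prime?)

303 mod 4 = 3, hence disc K = 4·303 = 1212 and O_K = ℤ[√303].
Since gcd(89, 1212) = 1 the prime 89 does not ramify.
Legendre symbol by Euler's criterion: (303/89) ≡ 303^44 ≡ 1 (mod 89), i.e. (303/89) = 1.
(303/89) = 1, so 89 splits.

89 splits in O_K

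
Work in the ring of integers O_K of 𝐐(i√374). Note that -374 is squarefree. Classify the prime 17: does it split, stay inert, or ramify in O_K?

Since -374 ≢ 1 mod 4, the ring of integers is ℤ[√-374] with discriminant 4·(-374) = -1496.
disc(K) = -1496 = 17·(-88), so p = 17 is ramified.

17 is ramified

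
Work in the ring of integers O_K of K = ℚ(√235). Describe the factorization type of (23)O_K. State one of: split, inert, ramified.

inert

d = 235 ≡ 3 (mod 4), so O_K = ℤ[√235] and disc(K) = 4d = 940.
Since gcd(23, 940) = 1 the prime 23 does not ramify.
(235/23) = 5^11 mod 23 = 22, giving Legendre symbol -1.
d is a non-residue mod p, hence 23 remains inert in O_K.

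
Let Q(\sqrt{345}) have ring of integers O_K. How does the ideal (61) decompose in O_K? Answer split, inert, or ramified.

remains prime (inert)

d = 345 ≡ 1 (mod 4), so O_K = ℤ[(1+√345)/2] and disc(K) = d = 345.
disc(K) = 345 is not divisible by 61; 61 is unramified.
(345/61) = 40^30 mod 61 = 60, giving Legendre symbol -1.
Legendre symbol -1 ⇒ 61 is inert.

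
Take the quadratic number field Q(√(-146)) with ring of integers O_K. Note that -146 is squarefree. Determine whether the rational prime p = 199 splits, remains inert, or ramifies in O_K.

split

d = -146 ≡ 2 (mod 4), so O_K = ℤ[√-146] and disc(K) = 4d = -584.
199 ∤ -584, so 199 is unramified.
(-146/199) = 53^99 mod 199 = 1, giving Legendre symbol 1.
d is a quadratic residue mod p, hence 199 splits in O_K.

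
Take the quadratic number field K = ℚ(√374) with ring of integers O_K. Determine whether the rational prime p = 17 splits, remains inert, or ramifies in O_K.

ramified

Since 374 ≢ 1 mod 4, the ring of integers is ℤ[√374] with discriminant 4·374 = 1496.
17 divides disc(K) = 1496, so 17 ramifies.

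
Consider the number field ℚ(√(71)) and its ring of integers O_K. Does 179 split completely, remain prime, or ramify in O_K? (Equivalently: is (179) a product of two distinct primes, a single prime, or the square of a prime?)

d = 71 ≡ 3 (mod 4), so O_K = ℤ[√71] and disc(K) = 4d = 284.
179 ∤ 284, so 179 is unramified.
Legendre symbol by Euler's criterion: (71/179) ≡ 71^89 ≡ 178 (mod 179), i.e. (71/179) = -1.
(71/179) = -1, so 179 is inert.

inert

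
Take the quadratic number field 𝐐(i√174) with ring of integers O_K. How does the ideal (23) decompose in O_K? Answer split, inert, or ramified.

inert

-174 mod 4 = 2, hence disc K = 4·(-174) = -696 and O_K = ℤ[√-174].
Since gcd(23, -696) = 1 the prime 23 does not ramify.
(-174/23) = 10^11 mod 23 = 22, giving Legendre symbol -1.
(-174/23) = -1, so 23 is inert.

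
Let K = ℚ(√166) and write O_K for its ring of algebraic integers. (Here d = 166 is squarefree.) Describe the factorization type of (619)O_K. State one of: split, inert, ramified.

166 mod 4 = 2, hence disc K = 4·166 = 664 and O_K = ℤ[√166].
619 ∤ 664, so 619 is unramified.
Compute (166/619) via Euler: 166^((619-1)/2) mod 619 = 1, so (166/619) = 1.
d is a quadratic residue mod p, hence 619 splits in O_K.

619 splits in O_K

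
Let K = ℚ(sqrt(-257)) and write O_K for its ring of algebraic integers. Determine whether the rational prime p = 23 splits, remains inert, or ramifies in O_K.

-257 mod 4 = 3, hence disc K = 4·(-257) = -1028 and O_K = ℤ[√-257].
disc(K) = -1028 is not divisible by 23; 23 is unramified.
Compute (-257/23) via Euler: 19^((23-1)/2) mod 23 = 22, so (-257/23) = -1.
(-257/23) = -1, so 23 is inert.

remains prime (inert)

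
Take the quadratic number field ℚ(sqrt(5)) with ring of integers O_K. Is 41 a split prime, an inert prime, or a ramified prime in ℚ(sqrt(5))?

Since 5 ≡ 1 mod 4, the ring of integers is ℤ[(1+√5)/2] with discriminant 5.
disc(K) = 5 is not divisible by 41; 41 is unramified.
(5/41) = 5^20 mod 41 = 1, giving Legendre symbol 1.
(5/41) = 1, so 41 splits.

41 splits in O_K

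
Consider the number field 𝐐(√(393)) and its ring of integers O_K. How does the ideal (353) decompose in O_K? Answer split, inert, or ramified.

d = 393 ≡ 1 (mod 4), so O_K = ℤ[(1+√393)/2] and disc(K) = d = 393.
353 ∤ 393, so 353 is unramified.
Euler's criterion: 393^176 mod 353 = 352. Thus (393|353) = -1.
Legendre symbol -1 ⇒ 353 is inert.

inert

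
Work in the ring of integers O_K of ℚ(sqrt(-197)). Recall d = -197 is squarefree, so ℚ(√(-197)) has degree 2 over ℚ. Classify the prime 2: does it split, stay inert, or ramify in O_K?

-197 mod 4 = 3, hence disc K = 4·(-197) = -788 and O_K = ℤ[√-197].
disc(K) = -788 = 2·(-394), so p = 2 is ramified.

ramified — (2) = 𝔭²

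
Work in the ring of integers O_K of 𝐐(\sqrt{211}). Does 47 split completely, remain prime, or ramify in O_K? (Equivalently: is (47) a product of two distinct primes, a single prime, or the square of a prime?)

d = 211 ≡ 3 (mod 4), so O_K = ℤ[√211] and disc(K) = 4d = 844.
disc(K) = 844 is not divisible by 47; 47 is unramified.
Legendre symbol by Euler's criterion: (211/47) ≡ 211^23 ≡ 46 (mod 47), i.e. (211/47) = -1.
d is a non-residue mod p, hence 47 remains inert in O_K.

remains prime (inert)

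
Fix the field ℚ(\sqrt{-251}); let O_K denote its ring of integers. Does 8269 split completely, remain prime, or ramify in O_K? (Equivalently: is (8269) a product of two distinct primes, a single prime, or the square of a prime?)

p splits

d = -251 ≡ 1 (mod 4), so O_K = ℤ[(1+√-251)/2] and disc(K) = d = -251.
disc(K) = -251 is not divisible by 8269; 8269 is unramified.
Legendre symbol by Euler's criterion: (-251/8269) ≡ (-251)^4134 ≡ 1 (mod 8269), i.e. (-251/8269) = 1.
(-251/8269) = 1, so 8269 splits.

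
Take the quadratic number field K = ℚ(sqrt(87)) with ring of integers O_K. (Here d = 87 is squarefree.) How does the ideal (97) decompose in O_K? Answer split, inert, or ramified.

87 mod 4 = 3, hence disc K = 4·87 = 348 and O_K = ℤ[√87].
97 ∤ 348, so 97 is unramified.
Compute (87/97) via Euler: 87^((97-1)/2) mod 97 = 96, so (87/97) = -1.
Legendre symbol -1 ⇒ 97 is inert.

p is inert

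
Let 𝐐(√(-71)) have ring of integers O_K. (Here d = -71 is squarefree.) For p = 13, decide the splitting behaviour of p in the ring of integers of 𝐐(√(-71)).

-71 mod 4 = 1, hence disc K = -71 and O_K = ℤ[(1+√-71)/2].
disc(K) = -71 is not divisible by 13; 13 is unramified.
Legendre symbol by Euler's criterion: (-71/13) ≡ (-71)^6 ≡ 12 (mod 13), i.e. (-71/13) = -1.
d is a non-residue mod p, hence 13 remains inert in O_K.

13 remains inert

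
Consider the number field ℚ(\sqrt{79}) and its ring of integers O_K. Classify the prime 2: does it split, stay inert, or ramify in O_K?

2 is ramified

79 mod 4 = 3, hence disc K = 4·79 = 316 and O_K = ℤ[√79].
Ramification test: 2 | 316. The prime 2 ramifies in K.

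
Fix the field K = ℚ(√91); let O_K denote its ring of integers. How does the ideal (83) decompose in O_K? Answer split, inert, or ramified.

d = 91 ≡ 3 (mod 4), so O_K = ℤ[√91] and disc(K) = 4d = 364.
Since gcd(83, 364) = 1 the prime 83 does not ramify.
Euler's criterion: 91^41 mod 83 = 82. Thus (91|83) = -1.
Legendre symbol -1 ⇒ 83 is inert.

remains prime (inert)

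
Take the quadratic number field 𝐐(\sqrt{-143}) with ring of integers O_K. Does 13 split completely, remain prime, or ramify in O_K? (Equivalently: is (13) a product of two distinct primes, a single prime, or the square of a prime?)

ramifies in O_K

Since -143 ≡ 1 mod 4, the ring of integers is ℤ[(1+√-143)/2] with discriminant -143.
Ramification test: 13 | -143. The prime 13 ramifies in K.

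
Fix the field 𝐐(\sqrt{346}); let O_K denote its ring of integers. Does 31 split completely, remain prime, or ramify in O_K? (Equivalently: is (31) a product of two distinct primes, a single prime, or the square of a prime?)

Since 346 ≢ 1 mod 4, the ring of integers is ℤ[√346] with discriminant 4·346 = 1384.
disc(K) = 1384 is not divisible by 31; 31 is unramified.
Legendre symbol by Euler's criterion: (346/31) ≡ 346^15 ≡ 1 (mod 31), i.e. (346/31) = 1.
Legendre symbol 1 ⇒ 31 is split.

split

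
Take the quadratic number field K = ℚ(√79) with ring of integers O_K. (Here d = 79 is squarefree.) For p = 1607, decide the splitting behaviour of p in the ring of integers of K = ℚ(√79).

1607 splits in O_K

d = 79 ≡ 3 (mod 4), so O_K = ℤ[√79] and disc(K) = 4d = 316.
1607 ∤ 316, so 1607 is unramified.
(79/1607) = 79^803 mod 1607 = 1, giving Legendre symbol 1.
(79/1607) = 1, so 1607 splits.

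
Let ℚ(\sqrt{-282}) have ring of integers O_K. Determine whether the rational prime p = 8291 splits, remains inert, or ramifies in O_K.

split — (8291) = 𝔭₁𝔭₂ with 𝔭₁ ≠ 𝔭₂

Since -282 ≢ 1 mod 4, the ring of integers is ℤ[√-282] with discriminant 4·(-282) = -1128.
disc(K) = -1128 is not divisible by 8291; 8291 is unramified.
Compute (-282/8291) via Euler: 8009^((8291-1)/2) mod 8291 = 1, so (-282/8291) = 1.
d is a quadratic residue mod p, hence 8291 splits in O_K.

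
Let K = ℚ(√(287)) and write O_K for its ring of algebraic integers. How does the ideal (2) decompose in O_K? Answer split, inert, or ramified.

ramifies in O_K

d = 287 ≡ 3 (mod 4), so O_K = ℤ[√287] and disc(K) = 4d = 1148.
2 divides disc(K) = 1148, so 2 ramifies.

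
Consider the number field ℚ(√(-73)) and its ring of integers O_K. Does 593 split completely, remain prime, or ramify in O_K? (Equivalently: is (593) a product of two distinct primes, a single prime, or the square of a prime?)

d = -73 ≡ 3 (mod 4), so O_K = ℤ[√-73] and disc(K) = 4d = -292.
593 ∤ -292, so 593 is unramified.
(-73/593) = 520^296 mod 593 = 1, giving Legendre symbol 1.
d is a quadratic residue mod p, hence 593 splits in O_K.

p splits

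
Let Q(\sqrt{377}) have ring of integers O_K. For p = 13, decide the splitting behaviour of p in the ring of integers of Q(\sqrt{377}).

ramified

Since 377 ≡ 1 mod 4, the ring of integers is ℤ[(1+√377)/2] with discriminant 377.
Ramification test: 13 | 377. The prime 13 ramifies in K.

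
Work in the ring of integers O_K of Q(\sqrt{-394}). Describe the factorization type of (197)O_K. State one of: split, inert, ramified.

-394 mod 4 = 2, hence disc K = 4·(-394) = -1576 and O_K = ℤ[√-394].
disc(K) = -1576 = 197·(-8), so p = 197 is ramified.

197 is ramified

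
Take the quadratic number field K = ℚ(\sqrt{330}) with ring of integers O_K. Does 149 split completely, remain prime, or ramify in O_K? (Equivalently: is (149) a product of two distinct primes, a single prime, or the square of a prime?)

330 mod 4 = 2, hence disc K = 4·330 = 1320 and O_K = ℤ[√330].
disc(K) = 1320 is not divisible by 149; 149 is unramified.
(330/149) = 32^74 mod 149 = 148, giving Legendre symbol -1.
(330/149) = -1, so 149 is inert.

149 remains inert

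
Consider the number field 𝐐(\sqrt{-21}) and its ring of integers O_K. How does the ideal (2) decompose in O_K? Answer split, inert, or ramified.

Since -21 ≢ 1 mod 4, the ring of integers is ℤ[√-21] with discriminant 4·(-21) = -84.
2 divides disc(K) = -84, so 2 ramifies.

p ramifies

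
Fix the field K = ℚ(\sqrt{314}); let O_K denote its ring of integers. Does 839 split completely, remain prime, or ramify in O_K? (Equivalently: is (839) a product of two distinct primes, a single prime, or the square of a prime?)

d = 314 ≡ 2 (mod 4), so O_K = ℤ[√314] and disc(K) = 4d = 1256.
839 ∤ 1256, so 839 is unramified.
(314/839) = 314^419 mod 839 = 838, giving Legendre symbol -1.
(314/839) = -1, so 839 is inert.

839 remains inert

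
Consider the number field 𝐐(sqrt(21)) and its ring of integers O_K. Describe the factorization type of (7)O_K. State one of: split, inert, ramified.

Since 21 ≡ 1 mod 4, the ring of integers is ℤ[(1+√21)/2] with discriminant 21.
disc(K) = 21 = 7·3, so p = 7 is ramified.

ramified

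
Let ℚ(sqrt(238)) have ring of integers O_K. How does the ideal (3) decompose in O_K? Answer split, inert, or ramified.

p splits

d = 238 ≡ 2 (mod 4), so O_K = ℤ[√238] and disc(K) = 4d = 952.
disc(K) = 952 is not divisible by 3; 3 is unramified.
Compute (238/3) via Euler: 1^((3-1)/2) mod 3 = 1, so (238/3) = 1.
Legendre symbol 1 ⇒ 3 is split.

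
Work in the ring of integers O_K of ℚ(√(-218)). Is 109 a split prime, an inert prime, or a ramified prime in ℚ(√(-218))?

ramifies in O_K

Since -218 ≢ 1 mod 4, the ring of integers is ℤ[√-218] with discriminant 4·(-218) = -872.
disc(K) = -872 = 109·(-8), so p = 109 is ramified.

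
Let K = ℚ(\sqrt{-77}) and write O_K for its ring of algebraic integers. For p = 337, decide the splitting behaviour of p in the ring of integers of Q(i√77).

inert — (337) stays prime in O_K

d = -77 ≡ 3 (mod 4), so O_K = ℤ[√-77] and disc(K) = 4d = -308.
disc(K) = -308 is not divisible by 337; 337 is unramified.
Legendre symbol by Euler's criterion: (-77/337) ≡ (-77)^168 ≡ 336 (mod 337), i.e. (-77/337) = -1.
Legendre symbol -1 ⇒ 337 is inert.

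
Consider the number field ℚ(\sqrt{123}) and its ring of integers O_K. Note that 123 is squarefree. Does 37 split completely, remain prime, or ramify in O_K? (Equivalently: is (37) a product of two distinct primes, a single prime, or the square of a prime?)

splits completely

123 mod 4 = 3, hence disc K = 4·123 = 492 and O_K = ℤ[√123].
disc(K) = 492 is not divisible by 37; 37 is unramified.
Euler's criterion: 123^18 mod 37 = 1. Thus (123|37) = 1.
Legendre symbol 1 ⇒ 37 is split.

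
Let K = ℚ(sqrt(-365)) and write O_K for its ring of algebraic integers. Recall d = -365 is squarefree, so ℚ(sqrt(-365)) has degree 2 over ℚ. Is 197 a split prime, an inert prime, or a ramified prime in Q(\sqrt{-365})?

-365 mod 4 = 3, hence disc K = 4·(-365) = -1460 and O_K = ℤ[√-365].
197 ∤ -1460, so 197 is unramified.
(-365/197) = 29^98 mod 197 = 1, giving Legendre symbol 1.
d is a quadratic residue mod p, hence 197 splits in O_K.

split — (197) = 𝔭₁𝔭₂ with 𝔭₁ ≠ 𝔭₂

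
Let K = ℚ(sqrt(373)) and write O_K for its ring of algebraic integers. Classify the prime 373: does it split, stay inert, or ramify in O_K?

p ramifies

373 mod 4 = 1, hence disc K = 373 and O_K = ℤ[(1+√373)/2].
373 divides disc(K) = 373, so 373 ramifies.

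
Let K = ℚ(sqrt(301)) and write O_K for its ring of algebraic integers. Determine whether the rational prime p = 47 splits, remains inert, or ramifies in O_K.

301 mod 4 = 1, hence disc K = 301 and O_K = ℤ[(1+√301)/2].
Since gcd(47, 301) = 1 the prime 47 does not ramify.
Compute (301/47) via Euler: 19^((47-1)/2) mod 47 = 46, so (301/47) = -1.
(301/47) = -1, so 47 is inert.

remains prime (inert)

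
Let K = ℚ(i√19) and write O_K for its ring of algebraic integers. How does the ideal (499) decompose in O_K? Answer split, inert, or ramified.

d = -19 ≡ 1 (mod 4), so O_K = ℤ[(1+√-19)/2] and disc(K) = d = -19.
disc(K) = -19 is not divisible by 499; 499 is unramified.
Compute (-19/499) via Euler: 480^((499-1)/2) mod 499 = 1, so (-19/499) = 1.
(-19/499) = 1, so 499 splits.

split — (499) = 𝔭₁𝔭₂ with 𝔭₁ ≠ 𝔭₂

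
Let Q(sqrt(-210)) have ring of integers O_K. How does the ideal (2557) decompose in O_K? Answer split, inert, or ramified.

Since -210 ≢ 1 mod 4, the ring of integers is ℤ[√-210] with discriminant 4·(-210) = -840.
disc(K) = -840 is not divisible by 2557; 2557 is unramified.
Compute (-210/2557) via Euler: 2347^((2557-1)/2) mod 2557 = 1, so (-210/2557) = 1.
(-210/2557) = 1, so 2557 splits.

split — (2557) = 𝔭₁𝔭₂ with 𝔭₁ ≠ 𝔭₂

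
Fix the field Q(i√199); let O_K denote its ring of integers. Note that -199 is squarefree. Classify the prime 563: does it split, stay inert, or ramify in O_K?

563 splits in O_K

Since -199 ≡ 1 mod 4, the ring of integers is ℤ[(1+√-199)/2] with discriminant -199.
Since gcd(563, -199) = 1 the prime 563 does not ramify.
Legendre symbol by Euler's criterion: (-199/563) ≡ (-199)^281 ≡ 1 (mod 563), i.e. (-199/563) = 1.
d is a quadratic residue mod p, hence 563 splits in O_K.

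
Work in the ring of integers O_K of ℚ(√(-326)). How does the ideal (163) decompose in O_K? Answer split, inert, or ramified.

ramified

Since -326 ≢ 1 mod 4, the ring of integers is ℤ[√-326] with discriminant 4·(-326) = -1304.
Ramification test: 163 | -1304. The prime 163 ramifies in K.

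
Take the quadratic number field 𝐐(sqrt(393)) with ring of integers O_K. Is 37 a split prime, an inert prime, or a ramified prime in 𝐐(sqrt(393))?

393 mod 4 = 1, hence disc K = 393 and O_K = ℤ[(1+√393)/2].
37 ∤ 393, so 37 is unramified.
Euler's criterion: 393^18 mod 37 = 36. Thus (393|37) = -1.
Legendre symbol -1 ⇒ 37 is inert.

remains prime (inert)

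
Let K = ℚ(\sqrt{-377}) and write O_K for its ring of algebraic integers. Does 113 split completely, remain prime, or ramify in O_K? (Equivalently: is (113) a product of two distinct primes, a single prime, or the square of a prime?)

d = -377 ≡ 3 (mod 4), so O_K = ℤ[√-377] and disc(K) = 4d = -1508.
Since gcd(113, -1508) = 1 the prime 113 does not ramify.
Compute (-377/113) via Euler: 75^((113-1)/2) mod 113 = 112, so (-377/113) = -1.
Legendre symbol -1 ⇒ 113 is inert.

remains prime (inert)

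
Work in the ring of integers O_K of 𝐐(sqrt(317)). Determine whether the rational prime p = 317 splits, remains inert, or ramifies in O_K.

317 mod 4 = 1, hence disc K = 317 and O_K = ℤ[(1+√317)/2].
317 divides disc(K) = 317, so 317 ramifies.

ramified — (317) = 𝔭²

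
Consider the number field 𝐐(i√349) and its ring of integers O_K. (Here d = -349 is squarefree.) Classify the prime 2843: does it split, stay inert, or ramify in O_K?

-349 mod 4 = 3, hence disc K = 4·(-349) = -1396 and O_K = ℤ[√-349].
2843 ∤ -1396, so 2843 is unramified.
(-349/2843) = 2494^1421 mod 2843 = 2842, giving Legendre symbol -1.
Legendre symbol -1 ⇒ 2843 is inert.

remains prime (inert)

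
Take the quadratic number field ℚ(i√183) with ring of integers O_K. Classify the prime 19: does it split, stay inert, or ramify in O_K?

d = -183 ≡ 1 (mod 4), so O_K = ℤ[(1+√-183)/2] and disc(K) = d = -183.
Since gcd(19, -183) = 1 the prime 19 does not ramify.
(-183/19) = 7^9 mod 19 = 1, giving Legendre symbol 1.
Legendre symbol 1 ⇒ 19 is split.

p splits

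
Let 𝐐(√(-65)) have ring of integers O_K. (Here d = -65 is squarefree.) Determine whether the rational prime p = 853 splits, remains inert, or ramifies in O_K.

p splits

Since -65 ≢ 1 mod 4, the ring of integers is ℤ[√-65] with discriminant 4·(-65) = -260.
853 ∤ -260, so 853 is unramified.
Legendre symbol by Euler's criterion: (-65/853) ≡ (-65)^426 ≡ 1 (mod 853), i.e. (-65/853) = 1.
Legendre symbol 1 ⇒ 853 is split.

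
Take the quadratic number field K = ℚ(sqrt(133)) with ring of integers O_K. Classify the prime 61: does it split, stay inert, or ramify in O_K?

inert — (61) stays prime in O_K

Since 133 ≡ 1 mod 4, the ring of integers is ℤ[(1+√133)/2] with discriminant 133.
disc(K) = 133 is not divisible by 61; 61 is unramified.
Legendre symbol by Euler's criterion: (133/61) ≡ 133^30 ≡ 60 (mod 61), i.e. (133/61) = -1.
Legendre symbol -1 ⇒ 61 is inert.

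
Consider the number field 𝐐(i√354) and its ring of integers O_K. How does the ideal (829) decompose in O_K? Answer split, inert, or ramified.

Since -354 ≢ 1 mod 4, the ring of integers is ℤ[√-354] with discriminant 4·(-354) = -1416.
829 ∤ -1416, so 829 is unramified.
Euler's criterion: (-354)^414 mod 829 = 828. Thus (-354|829) = -1.
(-354/829) = -1, so 829 is inert.

inert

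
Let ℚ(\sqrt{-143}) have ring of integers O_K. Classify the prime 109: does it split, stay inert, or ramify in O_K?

splits completely

-143 mod 4 = 1, hence disc K = -143 and O_K = ℤ[(1+√-143)/2].
109 ∤ -143, so 109 is unramified.
(-143/109) = 75^54 mod 109 = 1, giving Legendre symbol 1.
d is a quadratic residue mod p, hence 109 splits in O_K.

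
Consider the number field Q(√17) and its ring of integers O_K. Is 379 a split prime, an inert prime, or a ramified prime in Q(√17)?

17 mod 4 = 1, hence disc K = 17 and O_K = ℤ[(1+√17)/2].
379 ∤ 17, so 379 is unramified.
Legendre symbol by Euler's criterion: (17/379) ≡ 17^189 ≡ 378 (mod 379), i.e. (17/379) = -1.
d is a non-residue mod p, hence 379 remains inert in O_K.

379 remains inert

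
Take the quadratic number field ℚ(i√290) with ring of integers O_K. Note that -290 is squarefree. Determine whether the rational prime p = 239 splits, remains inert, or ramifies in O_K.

inert

Since -290 ≢ 1 mod 4, the ring of integers is ℤ[√-290] with discriminant 4·(-290) = -1160.
Since gcd(239, -1160) = 1 the prime 239 does not ramify.
Euler's criterion: (-290)^119 mod 239 = 238. Thus (-290|239) = -1.
(-290/239) = -1, so 239 is inert.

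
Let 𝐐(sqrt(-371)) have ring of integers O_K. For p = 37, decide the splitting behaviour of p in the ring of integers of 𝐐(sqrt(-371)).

p splits

Since -371 ≡ 1 mod 4, the ring of integers is ℤ[(1+√-371)/2] with discriminant -371.
disc(K) = -371 is not divisible by 37; 37 is unramified.
Compute (-371/37) via Euler: 36^((37-1)/2) mod 37 = 1, so (-371/37) = 1.
Legendre symbol 1 ⇒ 37 is split.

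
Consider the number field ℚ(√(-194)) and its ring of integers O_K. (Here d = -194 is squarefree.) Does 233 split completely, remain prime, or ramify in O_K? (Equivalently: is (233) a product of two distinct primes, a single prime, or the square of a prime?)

p is inert

d = -194 ≡ 2 (mod 4), so O_K = ℤ[√-194] and disc(K) = 4d = -776.
233 ∤ -776, so 233 is unramified.
Euler's criterion: (-194)^116 mod 233 = 232. Thus (-194|233) = -1.
Legendre symbol -1 ⇒ 233 is inert.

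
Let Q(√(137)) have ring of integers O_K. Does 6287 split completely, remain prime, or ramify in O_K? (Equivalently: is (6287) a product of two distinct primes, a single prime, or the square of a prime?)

split

137 mod 4 = 1, hence disc K = 137 and O_K = ℤ[(1+√137)/2].
disc(K) = 137 is not divisible by 6287; 6287 is unramified.
(137/6287) = 137^3143 mod 6287 = 1, giving Legendre symbol 1.
Legendre symbol 1 ⇒ 6287 is split.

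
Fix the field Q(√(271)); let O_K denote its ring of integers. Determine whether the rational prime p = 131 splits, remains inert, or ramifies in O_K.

d = 271 ≡ 3 (mod 4), so O_K = ℤ[√271] and disc(K) = 4d = 1084.
disc(K) = 1084 is not divisible by 131; 131 is unramified.
(271/131) = 9^65 mod 131 = 1, giving Legendre symbol 1.
d is a quadratic residue mod p, hence 131 splits in O_K.

split — (131) = 𝔭₁𝔭₂ with 𝔭₁ ≠ 𝔭₂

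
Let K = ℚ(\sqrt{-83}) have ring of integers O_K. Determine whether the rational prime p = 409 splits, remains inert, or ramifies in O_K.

p splits

d = -83 ≡ 1 (mod 4), so O_K = ℤ[(1+√-83)/2] and disc(K) = d = -83.
disc(K) = -83 is not divisible by 409; 409 is unramified.
Compute (-83/409) via Euler: 326^((409-1)/2) mod 409 = 1, so (-83/409) = 1.
(-83/409) = 1, so 409 splits.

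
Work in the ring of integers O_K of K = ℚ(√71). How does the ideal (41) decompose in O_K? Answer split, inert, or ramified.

p is inert

71 mod 4 = 3, hence disc K = 4·71 = 284 and O_K = ℤ[√71].
Since gcd(41, 284) = 1 the prime 41 does not ramify.
(71/41) = 30^20 mod 41 = 40, giving Legendre symbol -1.
(71/41) = -1, so 41 is inert.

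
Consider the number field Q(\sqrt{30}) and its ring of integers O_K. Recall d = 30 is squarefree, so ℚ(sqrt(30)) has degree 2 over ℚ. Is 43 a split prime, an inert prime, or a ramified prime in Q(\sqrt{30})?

inert — (43) stays prime in O_K

Since 30 ≢ 1 mod 4, the ring of integers is ℤ[√30] with discriminant 4·30 = 120.
Since gcd(43, 120) = 1 the prime 43 does not ramify.
(30/43) = 30^21 mod 43 = 42, giving Legendre symbol -1.
d is a non-residue mod p, hence 43 remains inert in O_K.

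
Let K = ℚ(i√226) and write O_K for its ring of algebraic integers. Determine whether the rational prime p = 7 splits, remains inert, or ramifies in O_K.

d = -226 ≡ 2 (mod 4), so O_K = ℤ[√-226] and disc(K) = 4d = -904.
disc(K) = -904 is not divisible by 7; 7 is unramified.
(-226/7) = 5^3 mod 7 = 6, giving Legendre symbol -1.
d is a non-residue mod p, hence 7 remains inert in O_K.

inert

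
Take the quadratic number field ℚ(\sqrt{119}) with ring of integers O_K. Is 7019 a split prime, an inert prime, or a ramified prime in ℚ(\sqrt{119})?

Since 119 ≢ 1 mod 4, the ring of integers is ℤ[√119] with discriminant 4·119 = 476.
disc(K) = 476 is not divisible by 7019; 7019 is unramified.
Euler's criterion: 119^3509 mod 7019 = 1. Thus (119|7019) = 1.
d is a quadratic residue mod p, hence 7019 splits in O_K.

split — (7019) = 𝔭₁𝔭₂ with 𝔭₁ ≠ 𝔭₂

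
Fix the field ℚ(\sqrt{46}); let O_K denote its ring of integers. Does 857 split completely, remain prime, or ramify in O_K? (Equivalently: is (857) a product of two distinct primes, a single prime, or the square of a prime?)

split — (857) = 𝔭₁𝔭₂ with 𝔭₁ ≠ 𝔭₂

46 mod 4 = 2, hence disc K = 4·46 = 184 and O_K = ℤ[√46].
disc(K) = 184 is not divisible by 857; 857 is unramified.
(46/857) = 46^428 mod 857 = 1, giving Legendre symbol 1.
Legendre symbol 1 ⇒ 857 is split.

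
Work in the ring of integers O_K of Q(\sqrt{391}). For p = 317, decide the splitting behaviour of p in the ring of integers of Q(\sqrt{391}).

317 remains inert

Since 391 ≢ 1 mod 4, the ring of integers is ℤ[√391] with discriminant 4·391 = 1564.
Since gcd(317, 1564) = 1 the prime 317 does not ramify.
Euler's criterion: 391^158 mod 317 = 316. Thus (391|317) = -1.
(391/317) = -1, so 317 is inert.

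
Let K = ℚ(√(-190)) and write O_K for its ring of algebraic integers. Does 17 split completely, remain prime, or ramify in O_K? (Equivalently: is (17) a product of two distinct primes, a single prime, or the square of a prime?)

-190 mod 4 = 2, hence disc K = 4·(-190) = -760 and O_K = ℤ[√-190].
17 ∤ -760, so 17 is unramified.
Euler's criterion: (-190)^8 mod 17 = 16. Thus (-190|17) = -1.
d is a non-residue mod p, hence 17 remains inert in O_K.

p is inert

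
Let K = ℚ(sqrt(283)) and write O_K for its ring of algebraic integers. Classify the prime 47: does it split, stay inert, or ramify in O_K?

283 mod 4 = 3, hence disc K = 4·283 = 1132 and O_K = ℤ[√283].
47 ∤ 1132, so 47 is unramified.
Legendre symbol by Euler's criterion: (283/47) ≡ 283^23 ≡ 1 (mod 47), i.e. (283/47) = 1.
Legendre symbol 1 ⇒ 47 is split.

split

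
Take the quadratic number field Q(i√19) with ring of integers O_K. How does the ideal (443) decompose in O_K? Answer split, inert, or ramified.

-19 mod 4 = 1, hence disc K = -19 and O_K = ℤ[(1+√-19)/2].
Since gcd(443, -19) = 1 the prime 443 does not ramify.
Euler's criterion: (-19)^221 mod 443 = 1. Thus (-19|443) = 1.
Legendre symbol 1 ⇒ 443 is split.

splits completely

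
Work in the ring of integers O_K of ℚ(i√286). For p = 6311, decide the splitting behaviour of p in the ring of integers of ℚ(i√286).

-286 mod 4 = 2, hence disc K = 4·(-286) = -1144 and O_K = ℤ[√-286].
6311 ∤ -1144, so 6311 is unramified.
Euler's criterion: (-286)^3155 mod 6311 = 1. Thus (-286|6311) = 1.
(-286/6311) = 1, so 6311 splits.

split — (6311) = 𝔭₁𝔭₂ with 𝔭₁ ≠ 𝔭₂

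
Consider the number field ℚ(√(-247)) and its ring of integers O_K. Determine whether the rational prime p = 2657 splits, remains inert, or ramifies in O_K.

-247 mod 4 = 1, hence disc K = -247 and O_K = ℤ[(1+√-247)/2].
Since gcd(2657, -247) = 1 the prime 2657 does not ramify.
Compute (-247/2657) via Euler: 2410^((2657-1)/2) mod 2657 = 2656, so (-247/2657) = -1.
Legendre symbol -1 ⇒ 2657 is inert.

p is inert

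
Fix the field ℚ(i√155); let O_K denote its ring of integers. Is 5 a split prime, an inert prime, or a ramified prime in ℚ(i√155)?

-155 mod 4 = 1, hence disc K = -155 and O_K = ℤ[(1+√-155)/2].
Ramification test: 5 | -155. The prime 5 ramifies in K.

ramified — (5) = 𝔭²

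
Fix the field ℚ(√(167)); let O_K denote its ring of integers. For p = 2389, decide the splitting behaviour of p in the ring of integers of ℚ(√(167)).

167 mod 4 = 3, hence disc K = 4·167 = 668 and O_K = ℤ[√167].
Since gcd(2389, 668) = 1 the prime 2389 does not ramify.
Compute (167/2389) via Euler: 167^((2389-1)/2) mod 2389 = 2388, so (167/2389) = -1.
Legendre symbol -1 ⇒ 2389 is inert.

2389 remains inert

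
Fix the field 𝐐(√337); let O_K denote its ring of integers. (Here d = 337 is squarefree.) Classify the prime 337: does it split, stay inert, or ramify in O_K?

337 mod 4 = 1, hence disc K = 337 and O_K = ℤ[(1+√337)/2].
337 divides disc(K) = 337, so 337 ramifies.

ramified — (337) = 𝔭²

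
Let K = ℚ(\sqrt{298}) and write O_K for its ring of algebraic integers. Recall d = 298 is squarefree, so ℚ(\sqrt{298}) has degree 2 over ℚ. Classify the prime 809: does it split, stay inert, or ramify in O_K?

d = 298 ≡ 2 (mod 4), so O_K = ℤ[√298] and disc(K) = 4d = 1192.
Since gcd(809, 1192) = 1 the prime 809 does not ramify.
Compute (298/809) via Euler: 298^((809-1)/2) mod 809 = 1, so (298/809) = 1.
Legendre symbol 1 ⇒ 809 is split.

p splits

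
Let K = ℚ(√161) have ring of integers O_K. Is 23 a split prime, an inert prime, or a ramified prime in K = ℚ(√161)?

d = 161 ≡ 1 (mod 4), so O_K = ℤ[(1+√161)/2] and disc(K) = d = 161.
disc(K) = 161 = 23·7, so p = 23 is ramified.

ramified — (23) = 𝔭²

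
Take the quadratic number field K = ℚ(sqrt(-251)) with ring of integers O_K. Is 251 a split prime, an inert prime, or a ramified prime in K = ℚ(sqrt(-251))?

-251 mod 4 = 1, hence disc K = -251 and O_K = ℤ[(1+√-251)/2].
251 divides disc(K) = -251, so 251 ramifies.

ramified — (251) = 𝔭²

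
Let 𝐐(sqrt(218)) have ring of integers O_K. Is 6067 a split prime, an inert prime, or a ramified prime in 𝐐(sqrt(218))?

Since 218 ≢ 1 mod 4, the ring of integers is ℤ[√218] with discriminant 4·218 = 872.
Since gcd(6067, 872) = 1 the prime 6067 does not ramify.
Compute (218/6067) via Euler: 218^((6067-1)/2) mod 6067 = 1, so (218/6067) = 1.
Legendre symbol 1 ⇒ 6067 is split.

6067 splits in O_K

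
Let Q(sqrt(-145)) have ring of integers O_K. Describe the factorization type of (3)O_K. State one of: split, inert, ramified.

-145 mod 4 = 3, hence disc K = 4·(-145) = -580 and O_K = ℤ[√-145].
disc(K) = -580 is not divisible by 3; 3 is unramified.
Legendre symbol by Euler's criterion: (-145/3) ≡ (-145)^1 ≡ 2 (mod 3), i.e. (-145/3) = -1.
(-145/3) = -1, so 3 is inert.

p is inert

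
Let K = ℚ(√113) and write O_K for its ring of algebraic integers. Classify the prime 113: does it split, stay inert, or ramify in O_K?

113 mod 4 = 1, hence disc K = 113 and O_K = ℤ[(1+√113)/2].
Ramification test: 113 | 113. The prime 113 ramifies in K.

ramifies in O_K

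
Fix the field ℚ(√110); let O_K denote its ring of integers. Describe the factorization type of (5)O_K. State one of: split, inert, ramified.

110 mod 4 = 2, hence disc K = 4·110 = 440 and O_K = ℤ[√110].
5 divides disc(K) = 440, so 5 ramifies.

ramified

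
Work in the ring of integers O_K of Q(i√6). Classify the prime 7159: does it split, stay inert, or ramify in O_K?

split — (7159) = 𝔭₁𝔭₂ with 𝔭₁ ≠ 𝔭₂

-6 mod 4 = 2, hence disc K = 4·(-6) = -24 and O_K = ℤ[√-6].
disc(K) = -24 is not divisible by 7159; 7159 is unramified.
Euler's criterion: (-6)^3579 mod 7159 = 1. Thus (-6|7159) = 1.
(-6/7159) = 1, so 7159 splits.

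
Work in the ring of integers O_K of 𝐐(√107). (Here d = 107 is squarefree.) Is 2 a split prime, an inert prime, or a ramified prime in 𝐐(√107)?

Since 107 ≢ 1 mod 4, the ring of integers is ℤ[√107] with discriminant 4·107 = 428.
disc(K) = 428 = 2·214, so p = 2 is ramified.

2 is ramified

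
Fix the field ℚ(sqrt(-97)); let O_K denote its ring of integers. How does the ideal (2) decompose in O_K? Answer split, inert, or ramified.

-97 mod 4 = 3, hence disc K = 4·(-97) = -388 and O_K = ℤ[√-97].
2 divides disc(K) = -388, so 2 ramifies.

ramifies in O_K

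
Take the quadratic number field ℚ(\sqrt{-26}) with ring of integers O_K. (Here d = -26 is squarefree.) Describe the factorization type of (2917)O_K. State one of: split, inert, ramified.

-26 mod 4 = 2, hence disc K = 4·(-26) = -104 and O_K = ℤ[√-26].
2917 ∤ -104, so 2917 is unramified.
Compute (-26/2917) via Euler: 2891^((2917-1)/2) mod 2917 = 1, so (-26/2917) = 1.
(-26/2917) = 1, so 2917 splits.

2917 splits in O_K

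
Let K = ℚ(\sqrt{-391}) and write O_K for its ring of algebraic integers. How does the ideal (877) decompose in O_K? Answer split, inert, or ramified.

remains prime (inert)

-391 mod 4 = 1, hence disc K = -391 and O_K = ℤ[(1+√-391)/2].
disc(K) = -391 is not divisible by 877; 877 is unramified.
Euler's criterion: (-391)^438 mod 877 = 876. Thus (-391|877) = -1.
(-391/877) = -1, so 877 is inert.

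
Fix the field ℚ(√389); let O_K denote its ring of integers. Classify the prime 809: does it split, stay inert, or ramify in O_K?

809 remains inert

389 mod 4 = 1, hence disc K = 389 and O_K = ℤ[(1+√389)/2].
809 ∤ 389, so 809 is unramified.
Compute (389/809) via Euler: 389^((809-1)/2) mod 809 = 808, so (389/809) = -1.
d is a non-residue mod p, hence 809 remains inert in O_K.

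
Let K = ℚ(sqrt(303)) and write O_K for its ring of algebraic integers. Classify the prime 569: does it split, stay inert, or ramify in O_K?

Since 303 ≢ 1 mod 4, the ring of integers is ℤ[√303] with discriminant 4·303 = 1212.
569 ∤ 1212, so 569 is unramified.
Euler's criterion: 303^284 mod 569 = 568. Thus (303|569) = -1.
d is a non-residue mod p, hence 569 remains inert in O_K.

remains prime (inert)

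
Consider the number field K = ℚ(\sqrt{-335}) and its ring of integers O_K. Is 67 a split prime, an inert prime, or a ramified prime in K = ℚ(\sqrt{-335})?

p ramifies

d = -335 ≡ 1 (mod 4), so O_K = ℤ[(1+√-335)/2] and disc(K) = d = -335.
disc(K) = -335 = 67·(-5), so p = 67 is ramified.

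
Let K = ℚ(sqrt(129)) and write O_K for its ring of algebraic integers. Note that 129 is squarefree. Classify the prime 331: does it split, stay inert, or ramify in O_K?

p is inert

d = 129 ≡ 1 (mod 4), so O_K = ℤ[(1+√129)/2] and disc(K) = d = 129.
Since gcd(331, 129) = 1 the prime 331 does not ramify.
(129/331) = 129^165 mod 331 = 330, giving Legendre symbol -1.
(129/331) = -1, so 331 is inert.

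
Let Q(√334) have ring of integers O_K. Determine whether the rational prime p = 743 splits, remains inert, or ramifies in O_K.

743 remains inert

d = 334 ≡ 2 (mod 4), so O_K = ℤ[√334] and disc(K) = 4d = 1336.
743 ∤ 1336, so 743 is unramified.
Euler's criterion: 334^371 mod 743 = 742. Thus (334|743) = -1.
(334/743) = -1, so 743 is inert.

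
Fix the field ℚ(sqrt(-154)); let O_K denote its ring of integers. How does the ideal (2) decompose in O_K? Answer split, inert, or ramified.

Since -154 ≢ 1 mod 4, the ring of integers is ℤ[√-154] with discriminant 4·(-154) = -616.
2 divides disc(K) = -616, so 2 ramifies.

ramified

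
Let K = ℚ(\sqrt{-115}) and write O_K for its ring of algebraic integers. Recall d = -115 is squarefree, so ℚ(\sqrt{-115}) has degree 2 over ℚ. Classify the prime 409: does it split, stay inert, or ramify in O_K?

-115 mod 4 = 1, hence disc K = -115 and O_K = ℤ[(1+√-115)/2].
Since gcd(409, -115) = 1 the prime 409 does not ramify.
(-115/409) = 294^204 mod 409 = 1, giving Legendre symbol 1.
Legendre symbol 1 ⇒ 409 is split.

split — (409) = 𝔭₁𝔭₂ with 𝔭₁ ≠ 𝔭₂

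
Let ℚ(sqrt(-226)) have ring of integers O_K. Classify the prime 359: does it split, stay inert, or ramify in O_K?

-226 mod 4 = 2, hence disc K = 4·(-226) = -904 and O_K = ℤ[√-226].
Since gcd(359, -904) = 1 the prime 359 does not ramify.
(-226/359) = 133^179 mod 359 = 1, giving Legendre symbol 1.
Legendre symbol 1 ⇒ 359 is split.

splits completely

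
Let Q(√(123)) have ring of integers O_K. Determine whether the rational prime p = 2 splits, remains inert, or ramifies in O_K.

d = 123 ≡ 3 (mod 4), so O_K = ℤ[√123] and disc(K) = 4d = 492.
Ramification test: 2 | 492. The prime 2 ramifies in K.

2 is ramified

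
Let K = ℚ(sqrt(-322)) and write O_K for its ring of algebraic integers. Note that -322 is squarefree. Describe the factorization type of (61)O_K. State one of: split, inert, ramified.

-322 mod 4 = 2, hence disc K = 4·(-322) = -1288 and O_K = ℤ[√-322].
disc(K) = -1288 is not divisible by 61; 61 is unramified.
Euler's criterion: (-322)^30 mod 61 = 60. Thus (-322|61) = -1.
d is a non-residue mod p, hence 61 remains inert in O_K.

inert — (61) stays prime in O_K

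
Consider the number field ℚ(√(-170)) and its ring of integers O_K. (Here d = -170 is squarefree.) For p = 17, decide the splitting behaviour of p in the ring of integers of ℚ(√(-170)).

Since -170 ≢ 1 mod 4, the ring of integers is ℤ[√-170] with discriminant 4·(-170) = -680.
disc(K) = -680 = 17·(-40), so p = 17 is ramified.

ramifies in O_K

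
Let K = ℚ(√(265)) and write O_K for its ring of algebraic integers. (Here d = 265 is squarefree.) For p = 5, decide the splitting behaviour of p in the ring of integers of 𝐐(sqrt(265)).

5 is ramified

Since 265 ≡ 1 mod 4, the ring of integers is ℤ[(1+√265)/2] with discriminant 265.
5 divides disc(K) = 265, so 5 ramifies.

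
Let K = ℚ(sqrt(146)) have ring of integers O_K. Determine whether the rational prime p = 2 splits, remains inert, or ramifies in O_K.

ramifies in O_K

146 mod 4 = 2, hence disc K = 4·146 = 584 and O_K = ℤ[√146].
2 divides disc(K) = 584, so 2 ramifies.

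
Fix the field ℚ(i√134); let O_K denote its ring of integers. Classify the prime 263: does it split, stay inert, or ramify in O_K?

split

-134 mod 4 = 2, hence disc K = 4·(-134) = -536 and O_K = ℤ[√-134].
Since gcd(263, -536) = 1 the prime 263 does not ramify.
(-134/263) = 129^131 mod 263 = 1, giving Legendre symbol 1.
Legendre symbol 1 ⇒ 263 is split.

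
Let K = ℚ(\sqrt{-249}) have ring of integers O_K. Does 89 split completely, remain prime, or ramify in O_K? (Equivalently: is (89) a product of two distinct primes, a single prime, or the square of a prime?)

d = -249 ≡ 3 (mod 4), so O_K = ℤ[√-249] and disc(K) = 4d = -996.
89 ∤ -996, so 89 is unramified.
Compute (-249/89) via Euler: 18^((89-1)/2) mod 89 = 1, so (-249/89) = 1.
(-249/89) = 1, so 89 splits.

89 splits in O_K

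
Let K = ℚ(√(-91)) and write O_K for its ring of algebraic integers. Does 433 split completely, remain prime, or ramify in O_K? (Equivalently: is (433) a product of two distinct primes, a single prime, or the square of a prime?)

-91 mod 4 = 1, hence disc K = -91 and O_K = ℤ[(1+√-91)/2].
433 ∤ -91, so 433 is unramified.
Legendre symbol by Euler's criterion: (-91/433) ≡ (-91)^216 ≡ 432 (mod 433), i.e. (-91/433) = -1.
d is a non-residue mod p, hence 433 remains inert in O_K.

inert — (433) stays prime in O_K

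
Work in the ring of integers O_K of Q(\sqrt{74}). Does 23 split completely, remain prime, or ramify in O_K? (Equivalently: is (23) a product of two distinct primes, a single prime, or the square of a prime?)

74 mod 4 = 2, hence disc K = 4·74 = 296 and O_K = ℤ[√74].
Since gcd(23, 296) = 1 the prime 23 does not ramify.
Legendre symbol by Euler's criterion: (74/23) ≡ 74^11 ≡ 22 (mod 23), i.e. (74/23) = -1.
(74/23) = -1, so 23 is inert.

inert — (23) stays prime in O_K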